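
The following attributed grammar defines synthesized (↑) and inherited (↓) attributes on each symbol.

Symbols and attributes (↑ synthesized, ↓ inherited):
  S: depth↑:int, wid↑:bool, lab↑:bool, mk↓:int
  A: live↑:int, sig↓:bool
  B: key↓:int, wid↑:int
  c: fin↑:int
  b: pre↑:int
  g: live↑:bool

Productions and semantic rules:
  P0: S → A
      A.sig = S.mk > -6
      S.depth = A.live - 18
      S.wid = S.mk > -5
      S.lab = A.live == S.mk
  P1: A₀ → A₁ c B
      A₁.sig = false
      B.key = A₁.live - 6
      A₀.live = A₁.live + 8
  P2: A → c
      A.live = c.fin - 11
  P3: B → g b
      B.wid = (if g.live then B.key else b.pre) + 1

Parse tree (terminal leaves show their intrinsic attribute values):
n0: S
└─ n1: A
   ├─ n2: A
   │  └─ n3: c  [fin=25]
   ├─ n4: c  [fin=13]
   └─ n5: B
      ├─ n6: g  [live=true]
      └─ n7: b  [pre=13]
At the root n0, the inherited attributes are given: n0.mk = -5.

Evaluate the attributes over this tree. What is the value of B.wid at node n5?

9

1. n0.mk = -5  [given at root]
2. n1.sig = true  [S.mk > -6]
3. n2.sig = false  [false]
4. n3.fin = 25  [terminal]
5. n2.live = 14  [c.fin - 11]
6. n4.fin = 13  [terminal]
7. n5.key = 8  [A₁.live - 6]
8. n6.live = true  [terminal]
9. n7.pre = 13  [terminal]
10. n5.wid = 9  [(if g.live then B.key else b.pre) + 1]
11. n1.live = 22  [A₁.live + 8]
12. n0.depth = 4  [A.live - 18]
13. n0.wid = false  [S.mk > -5]
14. n0.lab = false  [A.live == S.mk]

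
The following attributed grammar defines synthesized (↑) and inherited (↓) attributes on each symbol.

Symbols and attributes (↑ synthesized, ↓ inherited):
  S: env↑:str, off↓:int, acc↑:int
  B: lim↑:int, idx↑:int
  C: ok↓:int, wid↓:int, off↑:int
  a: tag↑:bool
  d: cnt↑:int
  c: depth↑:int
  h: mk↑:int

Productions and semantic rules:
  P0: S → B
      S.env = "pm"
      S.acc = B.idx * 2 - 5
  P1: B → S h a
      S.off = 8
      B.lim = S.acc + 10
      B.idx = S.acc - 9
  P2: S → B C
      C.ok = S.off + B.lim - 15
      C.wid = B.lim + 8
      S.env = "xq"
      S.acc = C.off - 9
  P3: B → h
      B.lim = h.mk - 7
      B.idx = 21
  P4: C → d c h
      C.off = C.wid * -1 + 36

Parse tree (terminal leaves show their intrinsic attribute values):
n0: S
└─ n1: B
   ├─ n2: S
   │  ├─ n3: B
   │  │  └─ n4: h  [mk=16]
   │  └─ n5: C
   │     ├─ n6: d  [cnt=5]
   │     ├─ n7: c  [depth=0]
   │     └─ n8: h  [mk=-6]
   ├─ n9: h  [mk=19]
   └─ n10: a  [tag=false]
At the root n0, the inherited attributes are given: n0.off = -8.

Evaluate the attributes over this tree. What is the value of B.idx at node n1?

1

1. n0.off = -8  [given at root]
2. n2.off = 8  [8]
3. n4.mk = 16  [terminal]
4. n3.lim = 9  [h.mk - 7]
5. n3.idx = 21  [21]
6. n5.ok = 2  [S.off + B.lim - 15]
7. n5.wid = 17  [B.lim + 8]
8. n6.cnt = 5  [terminal]
9. n7.depth = 0  [terminal]
10. n8.mk = -6  [terminal]
11. n5.off = 19  [C.wid * -1 + 36]
12. n2.env = "xq"  ["xq"]
13. n2.acc = 10  [C.off - 9]
14. n9.mk = 19  [terminal]
15. n10.tag = false  [terminal]
16. n1.lim = 20  [S.acc + 10]
17. n1.idx = 1  [S.acc - 9]
18. n0.env = "pm"  ["pm"]
19. n0.acc = -3  [B.idx * 2 - 5]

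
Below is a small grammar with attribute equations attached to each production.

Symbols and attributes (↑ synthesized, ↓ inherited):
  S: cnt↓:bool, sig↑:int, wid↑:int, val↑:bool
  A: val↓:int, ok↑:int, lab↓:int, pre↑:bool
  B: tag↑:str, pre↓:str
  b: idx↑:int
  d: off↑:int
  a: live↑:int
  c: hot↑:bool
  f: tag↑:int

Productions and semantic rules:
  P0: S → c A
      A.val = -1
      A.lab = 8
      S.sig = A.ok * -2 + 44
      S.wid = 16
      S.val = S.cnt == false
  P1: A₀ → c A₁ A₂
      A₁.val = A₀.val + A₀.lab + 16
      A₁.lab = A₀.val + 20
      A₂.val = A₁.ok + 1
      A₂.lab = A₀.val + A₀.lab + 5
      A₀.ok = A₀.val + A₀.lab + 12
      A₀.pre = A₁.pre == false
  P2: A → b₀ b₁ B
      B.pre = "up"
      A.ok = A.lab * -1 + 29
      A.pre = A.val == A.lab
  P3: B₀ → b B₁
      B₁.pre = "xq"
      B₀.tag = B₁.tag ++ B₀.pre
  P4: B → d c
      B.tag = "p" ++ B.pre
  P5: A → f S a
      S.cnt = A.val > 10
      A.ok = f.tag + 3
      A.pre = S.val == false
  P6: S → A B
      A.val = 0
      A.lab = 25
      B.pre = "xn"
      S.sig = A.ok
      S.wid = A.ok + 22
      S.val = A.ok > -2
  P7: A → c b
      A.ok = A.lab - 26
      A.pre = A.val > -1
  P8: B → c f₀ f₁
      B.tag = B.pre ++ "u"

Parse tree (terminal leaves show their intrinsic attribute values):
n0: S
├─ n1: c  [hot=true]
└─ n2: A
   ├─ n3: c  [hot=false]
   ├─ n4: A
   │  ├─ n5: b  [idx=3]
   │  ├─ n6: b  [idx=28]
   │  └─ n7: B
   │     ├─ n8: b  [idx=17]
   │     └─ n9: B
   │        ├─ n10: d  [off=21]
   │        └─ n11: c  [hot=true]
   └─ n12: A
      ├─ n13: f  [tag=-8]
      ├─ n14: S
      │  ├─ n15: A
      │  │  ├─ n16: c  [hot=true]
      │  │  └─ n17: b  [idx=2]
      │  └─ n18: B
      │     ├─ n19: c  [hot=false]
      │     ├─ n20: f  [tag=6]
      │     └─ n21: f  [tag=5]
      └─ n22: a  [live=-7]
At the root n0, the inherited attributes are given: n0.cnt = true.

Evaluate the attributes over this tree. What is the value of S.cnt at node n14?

1. n0.cnt = true  [given at root]
2. n1.hot = true  [terminal]
3. n2.val = -1  [-1]
4. n2.lab = 8  [8]
5. n3.hot = false  [terminal]
6. n4.val = 23  [A₀.val + A₀.lab + 16]
7. n4.lab = 19  [A₀.val + 20]
8. n5.idx = 3  [terminal]
9. n6.idx = 28  [terminal]
10. n7.pre = "up"  ["up"]
11. n8.idx = 17  [terminal]
12. n9.pre = "xq"  ["xq"]
13. n10.off = 21  [terminal]
14. n11.hot = true  [terminal]
15. n9.tag = "pxq"  ["p" ++ B.pre]
16. n7.tag = "pxqup"  [B₁.tag ++ B₀.pre]
17. n4.ok = 10  [A.lab * -1 + 29]
18. n4.pre = false  [A.val == A.lab]
19. n12.val = 11  [A₁.ok + 1]
20. n12.lab = 12  [A₀.val + A₀.lab + 5]
21. n13.tag = -8  [terminal]
22. n14.cnt = true  [A.val > 10]
23. n15.val = 0  [0]
24. n15.lab = 25  [25]
25. n16.hot = true  [terminal]
26. n17.idx = 2  [terminal]
27. n15.ok = -1  [A.lab - 26]
28. n15.pre = true  [A.val > -1]
29. n18.pre = "xn"  ["xn"]
30. n19.hot = false  [terminal]
31. n20.tag = 6  [terminal]
32. n21.tag = 5  [terminal]
33. n18.tag = "xnu"  [B.pre ++ "u"]
34. n14.sig = -1  [A.ok]
35. n14.wid = 21  [A.ok + 22]
36. n14.val = true  [A.ok > -2]
37. n22.live = -7  [terminal]
38. n12.ok = -5  [f.tag + 3]
39. n12.pre = false  [S.val == false]
40. n2.ok = 19  [A₀.val + A₀.lab + 12]
41. n2.pre = true  [A₁.pre == false]
42. n0.sig = 6  [A.ok * -2 + 44]
43. n0.wid = 16  [16]
44. n0.val = false  [S.cnt == false]

true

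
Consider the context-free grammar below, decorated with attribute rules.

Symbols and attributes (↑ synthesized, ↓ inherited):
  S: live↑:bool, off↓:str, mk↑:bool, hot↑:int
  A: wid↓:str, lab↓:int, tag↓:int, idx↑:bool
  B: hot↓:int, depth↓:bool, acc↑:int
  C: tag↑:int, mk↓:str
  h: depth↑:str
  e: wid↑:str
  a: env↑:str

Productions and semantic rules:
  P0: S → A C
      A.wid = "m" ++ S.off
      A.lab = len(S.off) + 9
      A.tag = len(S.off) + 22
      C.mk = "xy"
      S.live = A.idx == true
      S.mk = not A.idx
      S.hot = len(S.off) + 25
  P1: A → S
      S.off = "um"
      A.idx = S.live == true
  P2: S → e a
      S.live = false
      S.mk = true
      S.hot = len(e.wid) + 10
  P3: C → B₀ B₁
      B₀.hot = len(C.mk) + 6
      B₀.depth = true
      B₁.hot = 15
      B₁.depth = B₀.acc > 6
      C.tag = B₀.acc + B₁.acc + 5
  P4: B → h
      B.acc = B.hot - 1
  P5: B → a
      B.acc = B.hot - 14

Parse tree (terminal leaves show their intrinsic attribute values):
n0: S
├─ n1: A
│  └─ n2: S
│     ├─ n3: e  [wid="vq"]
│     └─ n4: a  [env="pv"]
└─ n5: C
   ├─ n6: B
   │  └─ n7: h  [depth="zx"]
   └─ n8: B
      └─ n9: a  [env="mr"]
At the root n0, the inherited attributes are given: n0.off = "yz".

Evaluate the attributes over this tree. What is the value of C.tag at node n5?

1. n0.off = "yz"  [given at root]
2. n1.wid = "myz"  ["m" ++ S.off]
3. n1.lab = 11  [len(S.off) + 9]
4. n1.tag = 24  [len(S.off) + 22]
5. n2.off = "um"  ["um"]
6. n3.wid = "vq"  [terminal]
7. n4.env = "pv"  [terminal]
8. n2.live = false  [false]
9. n2.mk = true  [true]
10. n2.hot = 12  [len(e.wid) + 10]
11. n1.idx = false  [S.live == true]
12. n5.mk = "xy"  ["xy"]
13. n6.hot = 8  [len(C.mk) + 6]
14. n6.depth = true  [true]
15. n7.depth = "zx"  [terminal]
16. n6.acc = 7  [B.hot - 1]
17. n8.hot = 15  [15]
18. n8.depth = true  [B₀.acc > 6]
19. n9.env = "mr"  [terminal]
20. n8.acc = 1  [B.hot - 14]
21. n5.tag = 13  [B₀.acc + B₁.acc + 5]
22. n0.live = false  [A.idx == true]
23. n0.mk = true  [not A.idx]
24. n0.hot = 27  [len(S.off) + 25]

13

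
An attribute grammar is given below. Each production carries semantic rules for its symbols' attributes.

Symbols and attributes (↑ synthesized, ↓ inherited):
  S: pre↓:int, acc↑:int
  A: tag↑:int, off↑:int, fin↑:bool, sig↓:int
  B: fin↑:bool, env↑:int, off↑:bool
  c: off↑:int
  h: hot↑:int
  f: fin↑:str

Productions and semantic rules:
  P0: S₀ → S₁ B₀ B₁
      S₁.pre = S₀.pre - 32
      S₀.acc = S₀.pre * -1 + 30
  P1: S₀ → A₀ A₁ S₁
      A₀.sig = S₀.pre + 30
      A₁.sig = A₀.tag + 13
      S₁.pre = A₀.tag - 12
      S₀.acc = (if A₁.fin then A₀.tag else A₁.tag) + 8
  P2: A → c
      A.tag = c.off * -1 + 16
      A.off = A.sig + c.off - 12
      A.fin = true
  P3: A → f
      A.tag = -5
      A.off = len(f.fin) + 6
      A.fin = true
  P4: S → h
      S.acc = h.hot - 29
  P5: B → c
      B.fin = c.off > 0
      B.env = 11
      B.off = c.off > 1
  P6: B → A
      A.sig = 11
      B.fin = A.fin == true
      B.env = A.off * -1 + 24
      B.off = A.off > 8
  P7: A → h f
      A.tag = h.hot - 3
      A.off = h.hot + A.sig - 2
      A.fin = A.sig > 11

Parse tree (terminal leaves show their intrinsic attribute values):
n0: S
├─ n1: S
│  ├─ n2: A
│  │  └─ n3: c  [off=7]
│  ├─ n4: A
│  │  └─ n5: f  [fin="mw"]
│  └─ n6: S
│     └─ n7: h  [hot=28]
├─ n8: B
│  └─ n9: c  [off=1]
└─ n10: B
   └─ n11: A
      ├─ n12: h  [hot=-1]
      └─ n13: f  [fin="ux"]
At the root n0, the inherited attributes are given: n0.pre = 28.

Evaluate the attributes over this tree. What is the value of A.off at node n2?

1. n0.pre = 28  [given at root]
2. n1.pre = -4  [S₀.pre - 32]
3. n2.sig = 26  [S₀.pre + 30]
4. n3.off = 7  [terminal]
5. n2.tag = 9  [c.off * -1 + 16]
6. n2.off = 21  [A.sig + c.off - 12]
7. n2.fin = true  [true]
8. n4.sig = 22  [A₀.tag + 13]
9. n5.fin = "mw"  [terminal]
10. n4.tag = -5  [-5]
11. n4.off = 8  [len(f.fin) + 6]
12. n4.fin = true  [true]
13. n6.pre = -3  [A₀.tag - 12]
14. n7.hot = 28  [terminal]
15. n6.acc = -1  [h.hot - 29]
16. n1.acc = 17  [(if A₁.fin then A₀.tag else A₁.tag) + 8]
17. n9.off = 1  [terminal]
18. n8.fin = true  [c.off > 0]
19. n8.env = 11  [11]
20. n8.off = false  [c.off > 1]
21. n11.sig = 11  [11]
22. n12.hot = -1  [terminal]
23. n13.fin = "ux"  [terminal]
24. n11.tag = -4  [h.hot - 3]
25. n11.off = 8  [h.hot + A.sig - 2]
26. n11.fin = false  [A.sig > 11]
27. n10.fin = false  [A.fin == true]
28. n10.env = 16  [A.off * -1 + 24]
29. n10.off = false  [A.off > 8]
30. n0.acc = 2  [S₀.pre * -1 + 30]

21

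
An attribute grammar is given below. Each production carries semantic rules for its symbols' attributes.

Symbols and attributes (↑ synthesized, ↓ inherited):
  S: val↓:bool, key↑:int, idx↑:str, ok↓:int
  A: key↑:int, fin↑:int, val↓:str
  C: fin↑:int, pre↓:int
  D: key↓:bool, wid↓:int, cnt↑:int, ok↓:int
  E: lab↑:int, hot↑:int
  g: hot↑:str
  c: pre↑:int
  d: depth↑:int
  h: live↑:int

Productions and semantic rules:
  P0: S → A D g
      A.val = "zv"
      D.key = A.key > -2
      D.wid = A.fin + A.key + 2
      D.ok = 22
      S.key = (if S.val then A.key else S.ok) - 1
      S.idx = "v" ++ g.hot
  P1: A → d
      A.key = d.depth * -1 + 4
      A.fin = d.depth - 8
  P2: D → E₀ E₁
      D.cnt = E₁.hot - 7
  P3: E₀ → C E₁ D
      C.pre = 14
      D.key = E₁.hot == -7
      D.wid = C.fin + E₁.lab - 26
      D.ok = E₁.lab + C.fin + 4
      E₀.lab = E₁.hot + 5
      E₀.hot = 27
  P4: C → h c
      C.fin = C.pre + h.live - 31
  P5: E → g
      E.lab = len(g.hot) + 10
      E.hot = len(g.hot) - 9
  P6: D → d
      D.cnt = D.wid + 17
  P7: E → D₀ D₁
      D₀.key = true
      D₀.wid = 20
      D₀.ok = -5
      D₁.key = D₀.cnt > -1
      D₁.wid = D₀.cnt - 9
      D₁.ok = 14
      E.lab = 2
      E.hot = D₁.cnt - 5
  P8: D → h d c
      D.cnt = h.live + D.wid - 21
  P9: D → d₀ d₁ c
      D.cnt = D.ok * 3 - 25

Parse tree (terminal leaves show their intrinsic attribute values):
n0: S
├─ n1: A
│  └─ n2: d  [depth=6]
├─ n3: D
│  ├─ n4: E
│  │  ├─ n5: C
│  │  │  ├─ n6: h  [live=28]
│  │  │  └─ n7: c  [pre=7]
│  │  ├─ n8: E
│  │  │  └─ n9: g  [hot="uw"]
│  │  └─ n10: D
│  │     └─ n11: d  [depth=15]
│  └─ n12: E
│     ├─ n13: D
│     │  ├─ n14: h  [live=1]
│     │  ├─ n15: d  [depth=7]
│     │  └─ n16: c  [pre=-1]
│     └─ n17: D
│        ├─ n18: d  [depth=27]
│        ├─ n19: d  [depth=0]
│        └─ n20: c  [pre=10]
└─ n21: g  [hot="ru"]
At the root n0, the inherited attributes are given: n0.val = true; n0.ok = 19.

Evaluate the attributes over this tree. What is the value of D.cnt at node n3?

5

1. n0.val = true  [given at root]
2. n0.ok = 19  [given at root]
3. n1.val = "zv"  ["zv"]
4. n2.depth = 6  [terminal]
5. n1.key = -2  [d.depth * -1 + 4]
6. n1.fin = -2  [d.depth - 8]
7. n3.key = false  [A.key > -2]
8. n3.wid = -2  [A.fin + A.key + 2]
9. n3.ok = 22  [22]
10. n5.pre = 14  [14]
11. n6.live = 28  [terminal]
12. n7.pre = 7  [terminal]
13. n5.fin = 11  [C.pre + h.live - 31]
14. n9.hot = "uw"  [terminal]
15. n8.lab = 12  [len(g.hot) + 10]
16. n8.hot = -7  [len(g.hot) - 9]
17. n10.key = true  [E₁.hot == -7]
18. n10.wid = -3  [C.fin + E₁.lab - 26]
19. n10.ok = 27  [E₁.lab + C.fin + 4]
20. n11.depth = 15  [terminal]
21. n10.cnt = 14  [D.wid + 17]
22. n4.lab = -2  [E₁.hot + 5]
23. n4.hot = 27  [27]
24. n13.key = true  [true]
25. n13.wid = 20  [20]
26. n13.ok = -5  [-5]
27. n14.live = 1  [terminal]
28. n15.depth = 7  [terminal]
29. n16.pre = -1  [terminal]
30. n13.cnt = 0  [h.live + D.wid - 21]
31. n17.key = true  [D₀.cnt > -1]
32. n17.wid = -9  [D₀.cnt - 9]
33. n17.ok = 14  [14]
34. n18.depth = 27  [terminal]
35. n19.depth = 0  [terminal]
36. n20.pre = 10  [terminal]
37. n17.cnt = 17  [D.ok * 3 - 25]
38. n12.lab = 2  [2]
39. n12.hot = 12  [D₁.cnt - 5]
40. n3.cnt = 5  [E₁.hot - 7]
41. n21.hot = "ru"  [terminal]
42. n0.key = -3  [(if S.val then A.key else S.ok) - 1]
43. n0.idx = "vru"  ["v" ++ g.hot]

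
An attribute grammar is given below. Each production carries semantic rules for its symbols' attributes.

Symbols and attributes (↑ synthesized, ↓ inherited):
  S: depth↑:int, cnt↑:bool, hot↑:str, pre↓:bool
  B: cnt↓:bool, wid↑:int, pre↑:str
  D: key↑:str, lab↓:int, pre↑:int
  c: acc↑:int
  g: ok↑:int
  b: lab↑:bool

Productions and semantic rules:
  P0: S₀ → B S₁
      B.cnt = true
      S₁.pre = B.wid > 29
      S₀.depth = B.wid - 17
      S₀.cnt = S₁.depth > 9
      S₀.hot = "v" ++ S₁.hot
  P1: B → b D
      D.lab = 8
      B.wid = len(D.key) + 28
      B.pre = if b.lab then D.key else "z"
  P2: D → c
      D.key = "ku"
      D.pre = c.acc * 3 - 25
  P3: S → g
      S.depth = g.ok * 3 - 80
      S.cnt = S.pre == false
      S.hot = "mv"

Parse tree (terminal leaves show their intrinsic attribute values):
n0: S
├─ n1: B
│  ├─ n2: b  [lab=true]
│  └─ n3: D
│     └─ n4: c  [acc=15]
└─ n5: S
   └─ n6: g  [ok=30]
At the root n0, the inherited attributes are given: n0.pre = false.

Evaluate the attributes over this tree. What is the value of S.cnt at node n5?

false

1. n0.pre = false  [given at root]
2. n1.cnt = true  [true]
3. n2.lab = true  [terminal]
4. n3.lab = 8  [8]
5. n4.acc = 15  [terminal]
6. n3.key = "ku"  ["ku"]
7. n3.pre = 20  [c.acc * 3 - 25]
8. n1.wid = 30  [len(D.key) + 28]
9. n1.pre = "ku"  [if b.lab then D.key else "z"]
10. n5.pre = true  [B.wid > 29]
11. n6.ok = 30  [terminal]
12. n5.depth = 10  [g.ok * 3 - 80]
13. n5.cnt = false  [S.pre == false]
14. n5.hot = "mv"  ["mv"]
15. n0.depth = 13  [B.wid - 17]
16. n0.cnt = true  [S₁.depth > 9]
17. n0.hot = "vmv"  ["v" ++ S₁.hot]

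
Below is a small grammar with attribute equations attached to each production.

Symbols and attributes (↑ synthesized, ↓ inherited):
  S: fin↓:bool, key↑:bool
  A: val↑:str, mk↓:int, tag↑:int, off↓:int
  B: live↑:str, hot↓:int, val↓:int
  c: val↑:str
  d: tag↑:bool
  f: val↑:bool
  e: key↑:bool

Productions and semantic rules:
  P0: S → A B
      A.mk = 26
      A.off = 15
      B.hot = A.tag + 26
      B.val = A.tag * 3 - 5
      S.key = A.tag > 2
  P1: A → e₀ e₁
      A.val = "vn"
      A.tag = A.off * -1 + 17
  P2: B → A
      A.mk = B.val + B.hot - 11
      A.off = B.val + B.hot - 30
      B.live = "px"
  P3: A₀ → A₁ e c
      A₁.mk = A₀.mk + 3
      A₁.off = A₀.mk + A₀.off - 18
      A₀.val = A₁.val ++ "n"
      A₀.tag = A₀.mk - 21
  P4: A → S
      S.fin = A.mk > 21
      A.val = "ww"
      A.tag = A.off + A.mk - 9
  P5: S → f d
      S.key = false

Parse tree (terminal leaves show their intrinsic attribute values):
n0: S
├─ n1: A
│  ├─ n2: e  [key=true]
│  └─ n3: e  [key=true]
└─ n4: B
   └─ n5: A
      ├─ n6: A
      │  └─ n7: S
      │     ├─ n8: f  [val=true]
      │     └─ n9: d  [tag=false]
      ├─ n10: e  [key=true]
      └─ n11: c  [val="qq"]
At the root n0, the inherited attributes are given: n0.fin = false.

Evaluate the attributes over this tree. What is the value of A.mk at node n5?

1. n0.fin = false  [given at root]
2. n1.mk = 26  [26]
3. n1.off = 15  [15]
4. n2.key = true  [terminal]
5. n3.key = true  [terminal]
6. n1.val = "vn"  ["vn"]
7. n1.tag = 2  [A.off * -1 + 17]
8. n4.hot = 28  [A.tag + 26]
9. n4.val = 1  [A.tag * 3 - 5]
10. n5.mk = 18  [B.val + B.hot - 11]
11. n5.off = -1  [B.val + B.hot - 30]
12. n6.mk = 21  [A₀.mk + 3]
13. n6.off = -1  [A₀.mk + A₀.off - 18]
14. n7.fin = false  [A.mk > 21]
15. n8.val = true  [terminal]
16. n9.tag = false  [terminal]
17. n7.key = false  [false]
18. n6.val = "ww"  ["ww"]
19. n6.tag = 11  [A.off + A.mk - 9]
20. n10.key = true  [terminal]
21. n11.val = "qq"  [terminal]
22. n5.val = "wwn"  [A₁.val ++ "n"]
23. n5.tag = -3  [A₀.mk - 21]
24. n4.live = "px"  ["px"]
25. n0.key = false  [A.tag > 2]

18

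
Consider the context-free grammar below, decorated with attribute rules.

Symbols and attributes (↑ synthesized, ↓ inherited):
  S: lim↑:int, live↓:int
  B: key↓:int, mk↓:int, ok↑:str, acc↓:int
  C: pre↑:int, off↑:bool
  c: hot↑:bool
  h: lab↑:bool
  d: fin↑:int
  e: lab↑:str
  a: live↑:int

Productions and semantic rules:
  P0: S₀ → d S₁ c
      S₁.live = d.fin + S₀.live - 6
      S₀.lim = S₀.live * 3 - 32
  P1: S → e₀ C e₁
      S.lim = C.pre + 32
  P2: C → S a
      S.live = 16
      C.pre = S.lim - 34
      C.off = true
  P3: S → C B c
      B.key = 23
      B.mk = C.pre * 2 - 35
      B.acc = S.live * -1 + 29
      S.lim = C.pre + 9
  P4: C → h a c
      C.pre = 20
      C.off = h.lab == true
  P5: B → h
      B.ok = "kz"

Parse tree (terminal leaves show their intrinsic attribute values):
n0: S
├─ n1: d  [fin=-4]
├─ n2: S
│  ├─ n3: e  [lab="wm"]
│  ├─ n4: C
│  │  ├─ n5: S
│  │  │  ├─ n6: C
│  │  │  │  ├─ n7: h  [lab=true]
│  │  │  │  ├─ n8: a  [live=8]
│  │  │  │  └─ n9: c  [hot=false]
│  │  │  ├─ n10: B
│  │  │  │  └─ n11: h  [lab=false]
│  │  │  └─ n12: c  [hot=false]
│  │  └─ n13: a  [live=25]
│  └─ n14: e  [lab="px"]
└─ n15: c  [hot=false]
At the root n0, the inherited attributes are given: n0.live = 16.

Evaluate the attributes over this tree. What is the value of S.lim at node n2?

1. n0.live = 16  [given at root]
2. n1.fin = -4  [terminal]
3. n2.live = 6  [d.fin + S₀.live - 6]
4. n3.lab = "wm"  [terminal]
5. n5.live = 16  [16]
6. n7.lab = true  [terminal]
7. n8.live = 8  [terminal]
8. n9.hot = false  [terminal]
9. n6.pre = 20  [20]
10. n6.off = true  [h.lab == true]
11. n10.key = 23  [23]
12. n10.mk = 5  [C.pre * 2 - 35]
13. n10.acc = 13  [S.live * -1 + 29]
14. n11.lab = false  [terminal]
15. n10.ok = "kz"  ["kz"]
16. n12.hot = false  [terminal]
17. n5.lim = 29  [C.pre + 9]
18. n13.live = 25  [terminal]
19. n4.pre = -5  [S.lim - 34]
20. n4.off = true  [true]
21. n14.lab = "px"  [terminal]
22. n2.lim = 27  [C.pre + 32]
23. n15.hot = false  [terminal]
24. n0.lim = 16  [S₀.live * 3 - 32]

27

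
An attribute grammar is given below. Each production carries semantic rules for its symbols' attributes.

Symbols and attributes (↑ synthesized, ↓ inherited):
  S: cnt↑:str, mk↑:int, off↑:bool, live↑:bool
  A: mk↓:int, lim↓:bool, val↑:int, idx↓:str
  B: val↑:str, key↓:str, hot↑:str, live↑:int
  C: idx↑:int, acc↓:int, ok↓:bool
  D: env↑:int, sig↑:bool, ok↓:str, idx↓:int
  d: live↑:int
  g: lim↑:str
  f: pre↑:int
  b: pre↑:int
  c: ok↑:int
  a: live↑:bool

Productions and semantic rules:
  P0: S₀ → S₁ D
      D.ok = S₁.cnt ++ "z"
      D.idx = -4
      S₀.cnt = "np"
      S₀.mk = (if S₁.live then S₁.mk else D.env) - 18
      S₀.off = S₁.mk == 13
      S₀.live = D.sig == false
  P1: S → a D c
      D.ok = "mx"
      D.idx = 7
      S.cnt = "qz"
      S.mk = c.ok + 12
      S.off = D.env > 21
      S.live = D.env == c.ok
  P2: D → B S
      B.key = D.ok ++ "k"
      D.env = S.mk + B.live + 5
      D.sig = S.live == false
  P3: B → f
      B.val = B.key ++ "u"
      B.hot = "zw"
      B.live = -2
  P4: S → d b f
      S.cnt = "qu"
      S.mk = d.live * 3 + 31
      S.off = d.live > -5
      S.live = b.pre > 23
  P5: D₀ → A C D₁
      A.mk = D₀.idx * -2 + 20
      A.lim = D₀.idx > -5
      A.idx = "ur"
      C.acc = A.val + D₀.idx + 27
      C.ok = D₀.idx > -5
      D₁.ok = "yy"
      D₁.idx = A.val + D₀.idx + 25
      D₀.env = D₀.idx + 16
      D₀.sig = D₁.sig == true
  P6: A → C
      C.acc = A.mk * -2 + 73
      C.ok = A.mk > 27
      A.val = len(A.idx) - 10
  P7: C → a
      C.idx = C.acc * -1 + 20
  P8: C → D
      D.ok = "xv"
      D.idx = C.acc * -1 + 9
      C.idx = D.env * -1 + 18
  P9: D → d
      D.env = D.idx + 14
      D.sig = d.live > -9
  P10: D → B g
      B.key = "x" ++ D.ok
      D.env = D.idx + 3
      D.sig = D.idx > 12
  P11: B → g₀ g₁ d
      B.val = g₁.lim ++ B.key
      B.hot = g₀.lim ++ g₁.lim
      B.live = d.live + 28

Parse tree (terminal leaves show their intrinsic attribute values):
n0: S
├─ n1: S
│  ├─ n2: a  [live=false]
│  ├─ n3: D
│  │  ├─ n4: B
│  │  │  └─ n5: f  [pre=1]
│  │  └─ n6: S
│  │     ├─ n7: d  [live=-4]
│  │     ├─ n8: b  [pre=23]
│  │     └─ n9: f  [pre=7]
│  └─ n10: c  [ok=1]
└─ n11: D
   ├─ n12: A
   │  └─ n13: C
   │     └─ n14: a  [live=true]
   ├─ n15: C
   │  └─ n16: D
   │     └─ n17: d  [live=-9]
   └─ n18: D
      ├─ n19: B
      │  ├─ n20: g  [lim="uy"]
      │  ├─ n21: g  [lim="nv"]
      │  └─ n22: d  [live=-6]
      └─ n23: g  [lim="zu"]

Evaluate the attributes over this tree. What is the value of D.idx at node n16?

-6

1. n2.live = false  [terminal]
2. n3.ok = "mx"  ["mx"]
3. n3.idx = 7  [7]
4. n4.key = "mxk"  [D.ok ++ "k"]
5. n5.pre = 1  [terminal]
6. n4.val = "mxku"  [B.key ++ "u"]
7. n4.hot = "zw"  ["zw"]
8. n4.live = -2  [-2]
9. n7.live = -4  [terminal]
10. n8.pre = 23  [terminal]
11. n9.pre = 7  [terminal]
12. n6.cnt = "qu"  ["qu"]
13. n6.mk = 19  [d.live * 3 + 31]
14. n6.off = true  [d.live > -5]
15. n6.live = false  [b.pre > 23]
16. n3.env = 22  [S.mk + B.live + 5]
17. n3.sig = true  [S.live == false]
18. n10.ok = 1  [terminal]
19. n1.cnt = "qz"  ["qz"]
20. n1.mk = 13  [c.ok + 12]
21. n1.off = true  [D.env > 21]
22. n1.live = false  [D.env == c.ok]
23. n11.ok = "qzz"  [S₁.cnt ++ "z"]
24. n11.idx = -4  [-4]
25. n12.mk = 28  [D₀.idx * -2 + 20]
26. n12.lim = true  [D₀.idx > -5]
27. n12.idx = "ur"  ["ur"]
28. n13.acc = 17  [A.mk * -2 + 73]
29. n13.ok = true  [A.mk > 27]
30. n14.live = true  [terminal]
31. n13.idx = 3  [C.acc * -1 + 20]
32. n12.val = -8  [len(A.idx) - 10]
33. n15.acc = 15  [A.val + D₀.idx + 27]
34. n15.ok = true  [D₀.idx > -5]
35. n16.ok = "xv"  ["xv"]
36. n16.idx = -6  [C.acc * -1 + 9]
37. n17.live = -9  [terminal]
38. n16.env = 8  [D.idx + 14]
39. n16.sig = false  [d.live > -9]
40. n15.idx = 10  [D.env * -1 + 18]
41. n18.ok = "yy"  ["yy"]
42. n18.idx = 13  [A.val + D₀.idx + 25]
43. n19.key = "xyy"  ["x" ++ D.ok]
44. n20.lim = "uy"  [terminal]
45. n21.lim = "nv"  [terminal]
46. n22.live = -6  [terminal]
47. n19.val = "nvxyy"  [g₁.lim ++ B.key]
48. n19.hot = "uynv"  [g₀.lim ++ g₁.lim]
49. n19.live = 22  [d.live + 28]
50. n23.lim = "zu"  [terminal]
51. n18.env = 16  [D.idx + 3]
52. n18.sig = true  [D.idx > 12]
53. n11.env = 12  [D₀.idx + 16]
54. n11.sig = true  [D₁.sig == true]
55. n0.cnt = "np"  ["np"]
56. n0.mk = -6  [(if S₁.live then S₁.mk else D.env) - 18]
57. n0.off = true  [S₁.mk == 13]
58. n0.live = false  [D.sig == false]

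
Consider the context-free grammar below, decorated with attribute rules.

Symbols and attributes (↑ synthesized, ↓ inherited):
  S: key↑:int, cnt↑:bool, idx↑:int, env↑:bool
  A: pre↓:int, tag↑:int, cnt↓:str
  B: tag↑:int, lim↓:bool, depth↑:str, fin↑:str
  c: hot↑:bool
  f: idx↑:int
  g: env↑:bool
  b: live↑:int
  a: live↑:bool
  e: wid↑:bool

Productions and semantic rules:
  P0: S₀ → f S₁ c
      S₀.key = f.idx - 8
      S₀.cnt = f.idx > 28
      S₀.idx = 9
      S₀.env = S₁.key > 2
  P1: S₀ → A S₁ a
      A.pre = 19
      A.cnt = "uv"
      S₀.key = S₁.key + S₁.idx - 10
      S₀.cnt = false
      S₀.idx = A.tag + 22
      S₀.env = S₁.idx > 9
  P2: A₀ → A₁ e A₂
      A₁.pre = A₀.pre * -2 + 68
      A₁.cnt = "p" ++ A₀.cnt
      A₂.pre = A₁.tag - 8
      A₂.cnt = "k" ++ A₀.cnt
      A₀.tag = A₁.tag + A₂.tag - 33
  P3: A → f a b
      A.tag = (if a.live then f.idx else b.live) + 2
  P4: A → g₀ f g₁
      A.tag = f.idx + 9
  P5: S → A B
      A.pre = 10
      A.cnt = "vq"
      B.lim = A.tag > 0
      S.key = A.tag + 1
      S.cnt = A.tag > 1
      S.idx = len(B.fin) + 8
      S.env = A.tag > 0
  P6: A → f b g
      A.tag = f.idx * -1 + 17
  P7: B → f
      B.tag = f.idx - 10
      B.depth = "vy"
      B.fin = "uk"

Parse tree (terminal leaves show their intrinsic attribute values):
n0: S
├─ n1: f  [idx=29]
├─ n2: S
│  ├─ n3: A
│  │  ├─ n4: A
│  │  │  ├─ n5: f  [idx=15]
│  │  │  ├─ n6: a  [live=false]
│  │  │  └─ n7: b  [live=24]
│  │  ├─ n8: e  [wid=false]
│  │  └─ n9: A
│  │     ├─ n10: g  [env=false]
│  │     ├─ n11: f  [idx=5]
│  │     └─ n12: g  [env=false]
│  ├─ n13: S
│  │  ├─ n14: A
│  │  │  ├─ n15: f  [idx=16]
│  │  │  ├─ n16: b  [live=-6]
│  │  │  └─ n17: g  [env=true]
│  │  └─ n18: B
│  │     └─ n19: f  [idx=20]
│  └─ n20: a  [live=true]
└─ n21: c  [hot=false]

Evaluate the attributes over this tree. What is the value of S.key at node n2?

1. n1.idx = 29  [terminal]
2. n3.pre = 19  [19]
3. n3.cnt = "uv"  ["uv"]
4. n4.pre = 30  [A₀.pre * -2 + 68]
5. n4.cnt = "puv"  ["p" ++ A₀.cnt]
6. n5.idx = 15  [terminal]
7. n6.live = false  [terminal]
8. n7.live = 24  [terminal]
9. n4.tag = 26  [(if a.live then f.idx else b.live) + 2]
10. n8.wid = false  [terminal]
11. n9.pre = 18  [A₁.tag - 8]
12. n9.cnt = "kuv"  ["k" ++ A₀.cnt]
13. n10.env = false  [terminal]
14. n11.idx = 5  [terminal]
15. n12.env = false  [terminal]
16. n9.tag = 14  [f.idx + 9]
17. n3.tag = 7  [A₁.tag + A₂.tag - 33]
18. n14.pre = 10  [10]
19. n14.cnt = "vq"  ["vq"]
20. n15.idx = 16  [terminal]
21. n16.live = -6  [terminal]
22. n17.env = true  [terminal]
23. n14.tag = 1  [f.idx * -1 + 17]
24. n18.lim = true  [A.tag > 0]
25. n19.idx = 20  [terminal]
26. n18.tag = 10  [f.idx - 10]
27. n18.depth = "vy"  ["vy"]
28. n18.fin = "uk"  ["uk"]
29. n13.key = 2  [A.tag + 1]
30. n13.cnt = false  [A.tag > 1]
31. n13.idx = 10  [len(B.fin) + 8]
32. n13.env = true  [A.tag > 0]
33. n20.live = true  [terminal]
34. n2.key = 2  [S₁.key + S₁.idx - 10]
35. n2.cnt = false  [false]
36. n2.idx = 29  [A.tag + 22]
37. n2.env = true  [S₁.idx > 9]
38. n21.hot = false  [terminal]
39. n0.key = 21  [f.idx - 8]
40. n0.cnt = true  [f.idx > 28]
41. n0.idx = 9  [9]
42. n0.env = false  [S₁.key > 2]

2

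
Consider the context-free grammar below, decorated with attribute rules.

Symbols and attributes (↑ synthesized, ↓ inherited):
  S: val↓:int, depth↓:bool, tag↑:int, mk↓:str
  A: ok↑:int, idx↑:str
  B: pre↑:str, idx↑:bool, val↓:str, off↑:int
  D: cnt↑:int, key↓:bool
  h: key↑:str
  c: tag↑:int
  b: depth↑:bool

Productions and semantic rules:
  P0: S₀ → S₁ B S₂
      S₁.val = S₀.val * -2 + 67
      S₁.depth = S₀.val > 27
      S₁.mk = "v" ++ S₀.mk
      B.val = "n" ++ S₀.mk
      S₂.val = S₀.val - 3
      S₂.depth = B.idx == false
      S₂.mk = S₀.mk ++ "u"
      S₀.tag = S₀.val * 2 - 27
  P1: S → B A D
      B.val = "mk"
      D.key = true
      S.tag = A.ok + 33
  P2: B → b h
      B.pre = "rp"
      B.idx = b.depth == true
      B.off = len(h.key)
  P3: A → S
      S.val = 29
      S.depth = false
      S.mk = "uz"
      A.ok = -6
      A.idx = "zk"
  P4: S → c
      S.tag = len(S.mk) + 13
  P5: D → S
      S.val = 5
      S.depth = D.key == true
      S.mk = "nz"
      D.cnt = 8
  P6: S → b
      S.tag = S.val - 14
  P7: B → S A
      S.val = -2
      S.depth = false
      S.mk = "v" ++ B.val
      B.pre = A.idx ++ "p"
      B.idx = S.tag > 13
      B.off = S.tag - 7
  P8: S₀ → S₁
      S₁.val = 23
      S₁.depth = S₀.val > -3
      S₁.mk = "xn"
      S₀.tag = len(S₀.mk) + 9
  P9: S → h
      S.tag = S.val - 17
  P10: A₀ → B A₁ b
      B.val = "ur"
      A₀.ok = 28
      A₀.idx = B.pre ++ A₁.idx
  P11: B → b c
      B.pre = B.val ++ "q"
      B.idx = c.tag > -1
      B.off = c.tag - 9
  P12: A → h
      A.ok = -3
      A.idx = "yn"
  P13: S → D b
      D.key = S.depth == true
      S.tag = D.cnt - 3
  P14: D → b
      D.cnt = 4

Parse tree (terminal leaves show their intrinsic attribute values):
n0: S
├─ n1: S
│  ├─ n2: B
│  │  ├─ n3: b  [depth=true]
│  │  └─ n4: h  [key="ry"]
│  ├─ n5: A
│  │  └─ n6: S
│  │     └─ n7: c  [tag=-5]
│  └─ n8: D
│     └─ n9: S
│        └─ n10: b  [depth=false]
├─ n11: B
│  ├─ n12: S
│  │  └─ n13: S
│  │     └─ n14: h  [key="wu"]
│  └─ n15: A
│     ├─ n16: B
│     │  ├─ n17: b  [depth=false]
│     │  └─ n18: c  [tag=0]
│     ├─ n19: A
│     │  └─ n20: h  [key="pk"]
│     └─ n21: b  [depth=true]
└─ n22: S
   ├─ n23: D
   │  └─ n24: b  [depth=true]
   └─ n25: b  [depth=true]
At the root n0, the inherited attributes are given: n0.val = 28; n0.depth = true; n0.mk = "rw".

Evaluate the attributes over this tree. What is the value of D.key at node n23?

1. n0.val = 28  [given at root]
2. n0.depth = true  [given at root]
3. n0.mk = "rw"  [given at root]
4. n1.val = 11  [S₀.val * -2 + 67]
5. n1.depth = true  [S₀.val > 27]
6. n1.mk = "vrw"  ["v" ++ S₀.mk]
7. n2.val = "mk"  ["mk"]
8. n3.depth = true  [terminal]
9. n4.key = "ry"  [terminal]
10. n2.pre = "rp"  ["rp"]
11. n2.idx = true  [b.depth == true]
12. n2.off = 2  [len(h.key)]
13. n6.val = 29  [29]
14. n6.depth = false  [false]
15. n6.mk = "uz"  ["uz"]
16. n7.tag = -5  [terminal]
17. n6.tag = 15  [len(S.mk) + 13]
18. n5.ok = -6  [-6]
19. n5.idx = "zk"  ["zk"]
20. n8.key = true  [true]
21. n9.val = 5  [5]
22. n9.depth = true  [D.key == true]
23. n9.mk = "nz"  ["nz"]
24. n10.depth = false  [terminal]
25. n9.tag = -9  [S.val - 14]
26. n8.cnt = 8  [8]
27. n1.tag = 27  [A.ok + 33]
28. n11.val = "nrw"  ["n" ++ S₀.mk]
29. n12.val = -2  [-2]
30. n12.depth = false  [false]
31. n12.mk = "vnrw"  ["v" ++ B.val]
32. n13.val = 23  [23]
33. n13.depth = true  [S₀.val > -3]
34. n13.mk = "xn"  ["xn"]
35. n14.key = "wu"  [terminal]
36. n13.tag = 6  [S.val - 17]
37. n12.tag = 13  [len(S₀.mk) + 9]
38. n16.val = "ur"  ["ur"]
39. n17.depth = false  [terminal]
40. n18.tag = 0  [terminal]
41. n16.pre = "urq"  [B.val ++ "q"]
42. n16.idx = true  [c.tag > -1]
43. n16.off = -9  [c.tag - 9]
44. n20.key = "pk"  [terminal]
45. n19.ok = -3  [-3]
46. n19.idx = "yn"  ["yn"]
47. n21.depth = true  [terminal]
48. n15.ok = 28  [28]
49. n15.idx = "urqyn"  [B.pre ++ A₁.idx]
50. n11.pre = "urqynp"  [A.idx ++ "p"]
51. n11.idx = false  [S.tag > 13]
52. n11.off = 6  [S.tag - 7]
53. n22.val = 25  [S₀.val - 3]
54. n22.depth = true  [B.idx == false]
55. n22.mk = "rwu"  [S₀.mk ++ "u"]
56. n23.key = true  [S.depth == true]
57. n24.depth = true  [terminal]
58. n23.cnt = 4  [4]
59. n25.depth = true  [terminal]
60. n22.tag = 1  [D.cnt - 3]
61. n0.tag = 29  [S₀.val * 2 - 27]

true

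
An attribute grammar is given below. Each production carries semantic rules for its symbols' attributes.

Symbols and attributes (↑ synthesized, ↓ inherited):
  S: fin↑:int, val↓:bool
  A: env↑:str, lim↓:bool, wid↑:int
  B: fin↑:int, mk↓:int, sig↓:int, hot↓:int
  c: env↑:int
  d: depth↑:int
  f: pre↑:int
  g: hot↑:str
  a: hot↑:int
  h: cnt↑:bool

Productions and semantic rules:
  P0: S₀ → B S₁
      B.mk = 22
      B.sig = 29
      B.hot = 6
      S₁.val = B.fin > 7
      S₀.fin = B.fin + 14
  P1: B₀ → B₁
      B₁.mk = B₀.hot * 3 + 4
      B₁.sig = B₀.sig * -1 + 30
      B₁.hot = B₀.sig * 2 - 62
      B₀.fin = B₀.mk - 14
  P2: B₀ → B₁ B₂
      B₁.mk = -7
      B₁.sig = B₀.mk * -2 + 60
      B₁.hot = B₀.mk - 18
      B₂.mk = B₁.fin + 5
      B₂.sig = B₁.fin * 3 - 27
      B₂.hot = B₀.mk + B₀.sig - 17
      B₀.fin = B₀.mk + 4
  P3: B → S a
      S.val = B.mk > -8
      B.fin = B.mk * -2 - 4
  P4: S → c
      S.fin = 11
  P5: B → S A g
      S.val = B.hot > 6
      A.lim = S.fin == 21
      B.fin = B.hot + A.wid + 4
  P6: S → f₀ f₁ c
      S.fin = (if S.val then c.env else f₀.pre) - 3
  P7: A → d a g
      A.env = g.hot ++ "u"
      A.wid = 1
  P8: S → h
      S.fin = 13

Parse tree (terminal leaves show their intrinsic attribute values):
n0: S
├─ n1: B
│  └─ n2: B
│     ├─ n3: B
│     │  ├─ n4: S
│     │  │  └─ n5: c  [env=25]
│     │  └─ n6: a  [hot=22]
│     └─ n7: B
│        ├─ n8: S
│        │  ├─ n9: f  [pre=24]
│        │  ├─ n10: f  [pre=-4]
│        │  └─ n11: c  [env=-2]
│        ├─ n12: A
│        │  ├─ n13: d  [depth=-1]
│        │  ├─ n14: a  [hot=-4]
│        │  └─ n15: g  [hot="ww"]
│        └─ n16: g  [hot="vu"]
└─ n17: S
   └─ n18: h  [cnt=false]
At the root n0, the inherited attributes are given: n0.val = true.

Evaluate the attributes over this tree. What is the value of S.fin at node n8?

21

1. n0.val = true  [given at root]
2. n1.mk = 22  [22]
3. n1.sig = 29  [29]
4. n1.hot = 6  [6]
5. n2.mk = 22  [B₀.hot * 3 + 4]
6. n2.sig = 1  [B₀.sig * -1 + 30]
7. n2.hot = -4  [B₀.sig * 2 - 62]
8. n3.mk = -7  [-7]
9. n3.sig = 16  [B₀.mk * -2 + 60]
10. n3.hot = 4  [B₀.mk - 18]
11. n4.val = true  [B.mk > -8]
12. n5.env = 25  [terminal]
13. n4.fin = 11  [11]
14. n6.hot = 22  [terminal]
15. n3.fin = 10  [B.mk * -2 - 4]
16. n7.mk = 15  [B₁.fin + 5]
17. n7.sig = 3  [B₁.fin * 3 - 27]
18. n7.hot = 6  [B₀.mk + B₀.sig - 17]
19. n8.val = false  [B.hot > 6]
20. n9.pre = 24  [terminal]
21. n10.pre = -4  [terminal]
22. n11.env = -2  [terminal]
23. n8.fin = 21  [(if S.val then c.env else f₀.pre) - 3]
24. n12.lim = true  [S.fin == 21]
25. n13.depth = -1  [terminal]
26. n14.hot = -4  [terminal]
27. n15.hot = "ww"  [terminal]
28. n12.env = "wwu"  [g.hot ++ "u"]
29. n12.wid = 1  [1]
30. n16.hot = "vu"  [terminal]
31. n7.fin = 11  [B.hot + A.wid + 4]
32. n2.fin = 26  [B₀.mk + 4]
33. n1.fin = 8  [B₀.mk - 14]
34. n17.val = true  [B.fin > 7]
35. n18.cnt = false  [terminal]
36. n17.fin = 13  [13]
37. n0.fin = 22  [B.fin + 14]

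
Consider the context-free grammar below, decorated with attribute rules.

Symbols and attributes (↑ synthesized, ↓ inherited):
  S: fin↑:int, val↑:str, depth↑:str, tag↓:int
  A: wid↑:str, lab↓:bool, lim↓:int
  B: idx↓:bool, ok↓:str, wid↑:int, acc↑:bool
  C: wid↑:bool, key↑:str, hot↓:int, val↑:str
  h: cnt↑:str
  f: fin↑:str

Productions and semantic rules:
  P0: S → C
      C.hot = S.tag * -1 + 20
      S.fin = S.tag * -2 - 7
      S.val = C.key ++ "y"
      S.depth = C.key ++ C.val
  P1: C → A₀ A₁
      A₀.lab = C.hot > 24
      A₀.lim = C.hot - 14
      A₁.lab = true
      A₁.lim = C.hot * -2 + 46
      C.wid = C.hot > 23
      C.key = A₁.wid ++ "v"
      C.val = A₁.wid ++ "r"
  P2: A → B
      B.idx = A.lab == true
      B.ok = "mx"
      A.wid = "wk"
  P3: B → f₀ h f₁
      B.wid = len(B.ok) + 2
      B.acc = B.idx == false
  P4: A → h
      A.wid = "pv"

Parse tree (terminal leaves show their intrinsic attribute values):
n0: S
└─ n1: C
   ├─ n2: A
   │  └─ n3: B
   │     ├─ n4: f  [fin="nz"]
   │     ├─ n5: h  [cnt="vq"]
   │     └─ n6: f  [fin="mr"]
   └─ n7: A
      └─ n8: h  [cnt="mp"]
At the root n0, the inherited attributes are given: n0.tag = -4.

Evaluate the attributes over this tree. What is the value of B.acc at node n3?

1. n0.tag = -4  [given at root]
2. n1.hot = 24  [S.tag * -1 + 20]
3. n2.lab = false  [C.hot > 24]
4. n2.lim = 10  [C.hot - 14]
5. n3.idx = false  [A.lab == true]
6. n3.ok = "mx"  ["mx"]
7. n4.fin = "nz"  [terminal]
8. n5.cnt = "vq"  [terminal]
9. n6.fin = "mr"  [terminal]
10. n3.wid = 4  [len(B.ok) + 2]
11. n3.acc = true  [B.idx == false]
12. n2.wid = "wk"  ["wk"]
13. n7.lab = true  [true]
14. n7.lim = -2  [C.hot * -2 + 46]
15. n8.cnt = "mp"  [terminal]
16. n7.wid = "pv"  ["pv"]
17. n1.wid = true  [C.hot > 23]
18. n1.key = "pvv"  [A₁.wid ++ "v"]
19. n1.val = "pvr"  [A₁.wid ++ "r"]
20. n0.fin = 1  [S.tag * -2 - 7]
21. n0.val = "pvvy"  [C.key ++ "y"]
22. n0.depth = "pvvpvr"  [C.key ++ C.val]

true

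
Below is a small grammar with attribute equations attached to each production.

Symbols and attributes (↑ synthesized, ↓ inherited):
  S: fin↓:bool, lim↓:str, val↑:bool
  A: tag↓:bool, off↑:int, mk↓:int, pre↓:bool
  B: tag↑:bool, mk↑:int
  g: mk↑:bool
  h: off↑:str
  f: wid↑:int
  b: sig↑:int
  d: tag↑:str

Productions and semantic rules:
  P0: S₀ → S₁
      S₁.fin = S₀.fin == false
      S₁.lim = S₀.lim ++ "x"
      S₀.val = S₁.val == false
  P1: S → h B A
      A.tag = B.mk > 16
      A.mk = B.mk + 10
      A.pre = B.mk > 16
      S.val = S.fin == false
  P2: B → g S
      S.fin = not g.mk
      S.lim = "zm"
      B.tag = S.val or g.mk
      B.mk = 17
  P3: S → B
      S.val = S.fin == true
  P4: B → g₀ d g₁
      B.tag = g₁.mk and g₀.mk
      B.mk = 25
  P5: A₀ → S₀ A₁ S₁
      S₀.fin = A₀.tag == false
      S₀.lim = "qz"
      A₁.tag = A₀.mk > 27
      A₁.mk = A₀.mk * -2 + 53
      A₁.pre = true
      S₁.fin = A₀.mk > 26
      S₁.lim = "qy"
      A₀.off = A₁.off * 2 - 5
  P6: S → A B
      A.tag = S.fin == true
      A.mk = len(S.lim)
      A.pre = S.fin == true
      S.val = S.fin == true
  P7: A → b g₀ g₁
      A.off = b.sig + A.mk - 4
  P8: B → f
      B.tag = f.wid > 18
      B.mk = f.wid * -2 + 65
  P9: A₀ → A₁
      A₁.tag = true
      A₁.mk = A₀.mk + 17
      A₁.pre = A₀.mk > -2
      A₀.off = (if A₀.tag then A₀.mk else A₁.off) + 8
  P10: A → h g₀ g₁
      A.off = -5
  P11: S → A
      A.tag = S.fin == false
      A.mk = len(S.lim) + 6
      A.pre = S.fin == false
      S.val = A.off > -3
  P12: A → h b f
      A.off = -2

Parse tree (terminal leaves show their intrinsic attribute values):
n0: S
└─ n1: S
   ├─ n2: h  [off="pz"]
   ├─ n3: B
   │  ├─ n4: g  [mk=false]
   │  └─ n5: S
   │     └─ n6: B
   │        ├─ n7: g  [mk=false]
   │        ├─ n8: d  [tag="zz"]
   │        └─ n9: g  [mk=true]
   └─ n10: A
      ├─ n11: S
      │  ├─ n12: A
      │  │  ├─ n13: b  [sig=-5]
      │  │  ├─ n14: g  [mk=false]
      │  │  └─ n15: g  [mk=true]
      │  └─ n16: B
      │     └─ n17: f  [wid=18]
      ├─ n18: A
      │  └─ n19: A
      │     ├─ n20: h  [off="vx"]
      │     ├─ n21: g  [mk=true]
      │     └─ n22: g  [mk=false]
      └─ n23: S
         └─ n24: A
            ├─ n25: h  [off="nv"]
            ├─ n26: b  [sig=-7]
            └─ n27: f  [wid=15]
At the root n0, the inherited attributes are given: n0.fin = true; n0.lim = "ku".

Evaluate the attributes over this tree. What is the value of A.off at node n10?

1. n0.fin = true  [given at root]
2. n0.lim = "ku"  [given at root]
3. n1.fin = false  [S₀.fin == false]
4. n1.lim = "kux"  [S₀.lim ++ "x"]
5. n2.off = "pz"  [terminal]
6. n4.mk = false  [terminal]
7. n5.fin = true  [not g.mk]
8. n5.lim = "zm"  ["zm"]
9. n7.mk = false  [terminal]
10. n8.tag = "zz"  [terminal]
11. n9.mk = true  [terminal]
12. n6.tag = false  [g₁.mk and g₀.mk]
13. n6.mk = 25  [25]
14. n5.val = true  [S.fin == true]
15. n3.tag = true  [S.val or g.mk]
16. n3.mk = 17  [17]
17. n10.tag = true  [B.mk > 16]
18. n10.mk = 27  [B.mk + 10]
19. n10.pre = true  [B.mk > 16]
20. n11.fin = false  [A₀.tag == false]
21. n11.lim = "qz"  ["qz"]
22. n12.tag = false  [S.fin == true]
23. n12.mk = 2  [len(S.lim)]
24. n12.pre = false  [S.fin == true]
25. n13.sig = -5  [terminal]
26. n14.mk = false  [terminal]
27. n15.mk = true  [terminal]
28. n12.off = -7  [b.sig + A.mk - 4]
29. n17.wid = 18  [terminal]
30. n16.tag = false  [f.wid > 18]
31. n16.mk = 29  [f.wid * -2 + 65]
32. n11.val = false  [S.fin == true]
33. n18.tag = false  [A₀.mk > 27]
34. n18.mk = -1  [A₀.mk * -2 + 53]
35. n18.pre = true  [true]
36. n19.tag = true  [true]
37. n19.mk = 16  [A₀.mk + 17]
38. n19.pre = true  [A₀.mk > -2]
39. n20.off = "vx"  [terminal]
40. n21.mk = true  [terminal]
41. n22.mk = false  [terminal]
42. n19.off = -5  [-5]
43. n18.off = 3  [(if A₀.tag then A₀.mk else A₁.off) + 8]
44. n23.fin = true  [A₀.mk > 26]
45. n23.lim = "qy"  ["qy"]
46. n24.tag = false  [S.fin == false]
47. n24.mk = 8  [len(S.lim) + 6]
48. n24.pre = false  [S.fin == false]
49. n25.off = "nv"  [terminal]
50. n26.sig = -7  [terminal]
51. n27.wid = 15  [terminal]
52. n24.off = -2  [-2]
53. n23.val = true  [A.off > -3]
54. n10.off = 1  [A₁.off * 2 - 5]
55. n1.val = true  [S.fin == false]
56. n0.val = false  [S₁.val == false]

1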